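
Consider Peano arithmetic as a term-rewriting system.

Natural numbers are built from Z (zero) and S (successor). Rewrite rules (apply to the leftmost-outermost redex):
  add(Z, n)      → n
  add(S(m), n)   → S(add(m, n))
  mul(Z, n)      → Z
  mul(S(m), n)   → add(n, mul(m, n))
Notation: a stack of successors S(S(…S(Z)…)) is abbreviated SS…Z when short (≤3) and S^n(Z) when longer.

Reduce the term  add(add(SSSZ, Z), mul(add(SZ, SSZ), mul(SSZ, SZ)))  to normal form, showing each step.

Answer: normal form = S^9(Z)  (in 44 steps)

Derivation:
  start: add(add(SSSZ, Z), mul(add(SZ, SSZ), mul(SSZ, SZ)))
  →1  add(S(add(SSZ, Z)), mul(add(SZ, SSZ), mul(SSZ, SZ)))
  →2  S(add(add(SSZ, Z), mul(add(SZ, SSZ), mul(SSZ, SZ))))
  →3  S(add(S(add(SZ, Z)), mul(add(SZ, SSZ), mul(SSZ, SZ))))
  →4  S(S(add(add(SZ, Z), mul(add(SZ, SSZ), mul(SSZ, SZ)))))
  →5  S(S(add(S(add(Z, Z)), mul(add(SZ, SSZ), mul(SSZ, SZ)))))
  →6  S(S(S(add(add(Z, Z), mul(add(SZ, SSZ), mul(SSZ, SZ))))))
  →7  S(S(S(add(Z, mul(add(SZ, SSZ), mul(SSZ, SZ))))))
  →8  S(S(S(mul(add(SZ, SSZ), mul(SSZ, SZ)))))
  →9  S(S(S(mul(S(add(Z, SSZ)), mul(SSZ, SZ)))))
  →10  S(S(S(add(mul(SSZ, SZ), mul(add(Z, SSZ), mul(SSZ, SZ))))))
  →11  S(S(S(add(add(SZ, mul(SZ, SZ)), mul(add(Z, SSZ), mul(SSZ, SZ))))))
  →12  S(S(S(add(S(add(Z, mul(SZ, SZ))), mul(add(Z, SSZ), mul(SSZ, SZ))))))
  →13  S(S(S(S(add(add(Z, mul(SZ, SZ)), mul(add(Z, SSZ), mul(SSZ, SZ)))))))
  →14  S(S(S(S(add(mul(SZ, SZ), mul(add(Z, SSZ), mul(SSZ, SZ)))))))
  →15  S(S(S(S(add(add(SZ, mul(Z, SZ)), mul(add(Z, SSZ), mul(SSZ, SZ)))))))
  →16  S(S(S(S(add(S(add(Z, mul(Z, SZ))), mul(add(Z, SSZ), mul(SSZ, SZ)))))))
  →17  S(S(S(S(S(add(add(Z, mul(Z, SZ)), mul(add(Z, SSZ), mul(SSZ, SZ))))))))
  →18  S(S(S(S(S(add(mul(Z, SZ), mul(add(Z, SSZ), mul(SSZ, SZ))))))))
  →19  S(S(S(S(S(add(Z, mul(add(Z, SSZ), mul(SSZ, SZ))))))))
  →20  S(S(S(S(S(mul(add(Z, SSZ), mul(SSZ, SZ)))))))
  →21  S(S(S(S(S(mul(SSZ, mul(SSZ, SZ)))))))
  →22  S(S(S(S(S(add(mul(SSZ, SZ), mul(SZ, mul(SSZ, SZ))))))))
  →23  S(S(S(S(S(add(add(SZ, mul(SZ, SZ)), mul(SZ, mul(SSZ, SZ))))))))
  →24  S(S(S(S(S(add(S(add(Z, mul(SZ, SZ))), mul(SZ, mul(SSZ, SZ))))))))
  →25  S(S(S(S(S(S(add(add(Z, mul(SZ, SZ)), mul(SZ, mul(SSZ, SZ)))))))))
  →26  S(S(S(S(S(S(add(mul(SZ, SZ), mul(SZ, mul(SSZ, SZ)))))))))
  →27  S(S(S(S(S(S(add(add(SZ, mul(Z, SZ)), mul(SZ, mul(SSZ, SZ)))))))))
  →28  S(S(S(S(S(S(add(S(add(Z, mul(Z, SZ))), mul(SZ, mul(SSZ, SZ)))))))))
  →29  S(S(S(S(S(S(S(add(add(Z, mul(Z, SZ)), mul(SZ, mul(SSZ, SZ))))))))))
  →30  S(S(S(S(S(S(S(add(mul(Z, SZ), mul(SZ, mul(SSZ, SZ))))))))))
  →31  S(S(S(S(S(S(S(add(Z, mul(SZ, mul(SSZ, SZ))))))))))
  →32  S(S(S(S(S(S(S(mul(SZ, mul(SSZ, SZ)))))))))
  →33  S(S(S(S(S(S(S(add(mul(SSZ, SZ), mul(Z, mul(SSZ, SZ))))))))))
  →34  S(S(S(S(S(S(S(add(add(SZ, mul(SZ, SZ)), mul(Z, mul(SSZ, SZ))))))))))
  →35  S(S(S(S(S(S(S(add(S(add(Z, mul(SZ, SZ))), mul(Z, mul(SSZ, SZ))))))))))
  →36  S(S(S(S(S(S(S(S(add(add(Z, mul(SZ, SZ)), mul(Z, mul(SSZ, SZ)))))))))))
  →37  S(S(S(S(S(S(S(S(add(mul(SZ, SZ), mul(Z, mul(SSZ, SZ)))))))))))
  →38  S(S(S(S(S(S(S(S(add(add(SZ, mul(Z, SZ)), mul(Z, mul(SSZ, SZ)))))))))))
  →39  S(S(S(S(S(S(S(S(add(S(add(Z, mul(Z, SZ))), mul(Z, mul(SSZ, SZ)))))))))))
  →40  S(S(S(S(S(S(S(S(S(add(add(Z, mul(Z, SZ)), mul(Z, mul(SSZ, SZ))))))))))))
  →41  S(S(S(S(S(S(S(S(S(add(mul(Z, SZ), mul(Z, mul(SSZ, SZ))))))))))))
  →42  S(S(S(S(S(S(S(S(S(add(Z, mul(Z, mul(SSZ, SZ))))))))))))
  →43  S(S(S(S(S(S(S(S(S(mul(Z, mul(SSZ, SZ)))))))))))
  →44  S^9(Z)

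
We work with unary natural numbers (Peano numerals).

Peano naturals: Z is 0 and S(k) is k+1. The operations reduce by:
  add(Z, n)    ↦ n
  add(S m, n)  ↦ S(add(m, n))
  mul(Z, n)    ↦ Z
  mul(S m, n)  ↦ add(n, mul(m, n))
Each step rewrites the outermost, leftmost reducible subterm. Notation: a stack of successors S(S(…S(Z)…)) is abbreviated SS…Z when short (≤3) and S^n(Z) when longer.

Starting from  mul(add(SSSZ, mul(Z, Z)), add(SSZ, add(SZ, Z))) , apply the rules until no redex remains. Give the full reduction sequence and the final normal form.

Answer: normal form = S^9(Z)  (in 36 steps)

Derivation:
  start: mul(add(SSSZ, mul(Z, Z)), add(SSZ, add(SZ, Z)))
  →1  mul(S(add(SSZ, mul(Z, Z))), add(SSZ, add(SZ, Z)))
  →2  add(add(SSZ, add(SZ, Z)), mul(add(SSZ, mul(Z, Z)), add(SSZ, add(SZ, Z))))
  →3  add(S(add(SZ, add(SZ, Z))), mul(add(SSZ, mul(Z, Z)), add(SSZ, add(SZ, Z))))
  →4  S(add(add(SZ, add(SZ, Z)), mul(add(SSZ, mul(Z, Z)), add(SSZ, add(SZ, Z)))))
  →5  S(add(S(add(Z, add(SZ, Z))), mul(add(SSZ, mul(Z, Z)), add(SSZ, add(SZ, Z)))))
  →6  S(S(add(add(Z, add(SZ, Z)), mul(add(SSZ, mul(Z, Z)), add(SSZ, add(SZ, Z))))))
  →7  S(S(add(add(SZ, Z), mul(add(SSZ, mul(Z, Z)), add(SSZ, add(SZ, Z))))))
  →8  S(S(add(S(add(Z, Z)), mul(add(SSZ, mul(Z, Z)), add(SSZ, add(SZ, Z))))))
  →9  S(S(S(add(add(Z, Z), mul(add(SSZ, mul(Z, Z)), add(SSZ, add(SZ, Z)))))))
  →10  S(S(S(add(Z, mul(add(SSZ, mul(Z, Z)), add(SSZ, add(SZ, Z)))))))
  →11  S(S(S(mul(add(SSZ, mul(Z, Z)), add(SSZ, add(SZ, Z))))))
  →12  S(S(S(mul(S(add(SZ, mul(Z, Z))), add(SSZ, add(SZ, Z))))))
  →13  S(S(S(add(add(SSZ, add(SZ, Z)), mul(add(SZ, mul(Z, Z)), add(SSZ, add(SZ, Z)))))))
  →14  S(S(S(add(S(add(SZ, add(SZ, Z))), mul(add(SZ, mul(Z, Z)), add(SSZ, add(SZ, Z)))))))
  →15  S(S(S(S(add(add(SZ, add(SZ, Z)), mul(add(SZ, mul(Z, Z)), add(SSZ, add(SZ, Z))))))))
  →16  S(S(S(S(add(S(add(Z, add(SZ, Z))), mul(add(SZ, mul(Z, Z)), add(SSZ, add(SZ, Z))))))))
  →17  S(S(S(S(S(add(add(Z, add(SZ, Z)), mul(add(SZ, mul(Z, Z)), add(SSZ, add(SZ, Z)))))))))
  →18  S(S(S(S(S(add(add(SZ, Z), mul(add(SZ, mul(Z, Z)), add(SSZ, add(SZ, Z)))))))))
  →19  S(S(S(S(S(add(S(add(Z, Z)), mul(add(SZ, mul(Z, Z)), add(SSZ, add(SZ, Z)))))))))
  →20  S(S(S(S(S(S(add(add(Z, Z), mul(add(SZ, mul(Z, Z)), add(SSZ, add(SZ, Z))))))))))
  →21  S(S(S(S(S(S(add(Z, mul(add(SZ, mul(Z, Z)), add(SSZ, add(SZ, Z))))))))))
  →22  S(S(S(S(S(S(mul(add(SZ, mul(Z, Z)), add(SSZ, add(SZ, Z)))))))))
  →23  S(S(S(S(S(S(mul(S(add(Z, mul(Z, Z))), add(SSZ, add(SZ, Z)))))))))
  →24  S(S(S(S(S(S(add(add(SSZ, add(SZ, Z)), mul(add(Z, mul(Z, Z)), add(SSZ, add(SZ, Z))))))))))
  →25  S(S(S(S(S(S(add(S(add(SZ, add(SZ, Z))), mul(add(Z, mul(Z, Z)), add(SSZ, add(SZ, Z))))))))))
  →26  S(S(S(S(S(S(S(add(add(SZ, add(SZ, Z)), mul(add(Z, mul(Z, Z)), add(SSZ, add(SZ, Z)))))))))))
  →27  S(S(S(S(S(S(S(add(S(add(Z, add(SZ, Z))), mul(add(Z, mul(Z, Z)), add(SSZ, add(SZ, Z)))))))))))
  →28  S(S(S(S(S(S(S(S(add(add(Z, add(SZ, Z)), mul(add(Z, mul(Z, Z)), add(SSZ, add(SZ, Z))))))))))))
  →29  S(S(S(S(S(S(S(S(add(add(SZ, Z), mul(add(Z, mul(Z, Z)), add(SSZ, add(SZ, Z))))))))))))
  →30  S(S(S(S(S(S(S(S(add(S(add(Z, Z)), mul(add(Z, mul(Z, Z)), add(SSZ, add(SZ, Z))))))))))))
  →31  S(S(S(S(S(S(S(S(S(add(add(Z, Z), mul(add(Z, mul(Z, Z)), add(SSZ, add(SZ, Z)))))))))))))
  →32  S(S(S(S(S(S(S(S(S(add(Z, mul(add(Z, mul(Z, Z)), add(SSZ, add(SZ, Z)))))))))))))
  →33  S(S(S(S(S(S(S(S(S(mul(add(Z, mul(Z, Z)), add(SSZ, add(SZ, Z))))))))))))
  →34  S(S(S(S(S(S(S(S(S(mul(mul(Z, Z), add(SSZ, add(SZ, Z))))))))))))
  →35  S(S(S(S(S(S(S(S(S(mul(Z, add(SSZ, add(SZ, Z))))))))))))
  →36  S^9(Z)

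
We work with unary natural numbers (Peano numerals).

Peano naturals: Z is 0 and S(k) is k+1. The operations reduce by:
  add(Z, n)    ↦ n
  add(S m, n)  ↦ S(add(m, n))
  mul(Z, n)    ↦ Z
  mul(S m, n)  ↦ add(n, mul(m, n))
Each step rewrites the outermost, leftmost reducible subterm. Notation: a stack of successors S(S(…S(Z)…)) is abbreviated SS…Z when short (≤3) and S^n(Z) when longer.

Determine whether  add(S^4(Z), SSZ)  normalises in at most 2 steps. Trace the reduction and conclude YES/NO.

Answer: NO — after 2 steps the term is S(S(add(SSZ, SSZ))), not yet normal

Derivation:
  start: add(S^4(Z), SSZ)
  →1  S(add(SSSZ, SSZ))
  →2  S(S(add(SSZ, SSZ)))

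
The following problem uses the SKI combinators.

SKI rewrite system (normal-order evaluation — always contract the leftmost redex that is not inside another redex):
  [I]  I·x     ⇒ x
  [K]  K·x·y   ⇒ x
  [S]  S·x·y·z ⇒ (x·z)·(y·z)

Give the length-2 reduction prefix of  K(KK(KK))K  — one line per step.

Answer: after 2 steps: K

Reduction:
  start: K(KK(KK))K
  →1  KK(KK)
  →2  K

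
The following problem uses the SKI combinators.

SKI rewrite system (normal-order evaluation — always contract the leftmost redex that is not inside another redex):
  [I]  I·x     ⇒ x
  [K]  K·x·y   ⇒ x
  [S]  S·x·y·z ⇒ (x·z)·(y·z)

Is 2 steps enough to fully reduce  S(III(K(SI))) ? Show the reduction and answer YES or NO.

  start: S(III(K(SI)))
  →1  S(II(K(SI)))
  →2  S(I(K(SI)))

Answer: NO — after 2 steps the term is S(I(K(SI))), not yet normal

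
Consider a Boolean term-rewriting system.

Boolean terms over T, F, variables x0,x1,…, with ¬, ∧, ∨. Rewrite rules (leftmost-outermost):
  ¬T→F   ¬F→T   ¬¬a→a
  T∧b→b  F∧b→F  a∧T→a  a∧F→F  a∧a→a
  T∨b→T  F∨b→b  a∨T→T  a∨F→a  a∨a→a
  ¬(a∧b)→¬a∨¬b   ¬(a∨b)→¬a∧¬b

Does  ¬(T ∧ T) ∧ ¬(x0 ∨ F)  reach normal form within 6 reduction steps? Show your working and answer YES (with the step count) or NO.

Answer: YES — reaches normal form F in 4 ≤ 6 steps

Derivation:
  start: ¬(T ∧ T) ∧ ¬(x0 ∨ F)
  →1  (¬T ∨ ¬T) ∧ ¬(x0 ∨ F)
  →2  ¬T ∧ ¬(x0 ∨ F)
  →3  F ∧ ¬(x0 ∨ F)
  →4  F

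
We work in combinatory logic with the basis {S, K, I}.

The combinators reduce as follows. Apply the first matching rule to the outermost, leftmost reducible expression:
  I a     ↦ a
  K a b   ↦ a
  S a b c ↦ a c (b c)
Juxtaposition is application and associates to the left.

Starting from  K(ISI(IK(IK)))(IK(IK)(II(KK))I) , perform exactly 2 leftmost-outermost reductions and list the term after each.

Answer: after 2 steps: SI(IK(IK))

Reduction:
  start: K(ISI(IK(IK)))(IK(IK)(II(KK))I)
  step 1: ISI(IK(IK))
  step 2: SI(IK(IK))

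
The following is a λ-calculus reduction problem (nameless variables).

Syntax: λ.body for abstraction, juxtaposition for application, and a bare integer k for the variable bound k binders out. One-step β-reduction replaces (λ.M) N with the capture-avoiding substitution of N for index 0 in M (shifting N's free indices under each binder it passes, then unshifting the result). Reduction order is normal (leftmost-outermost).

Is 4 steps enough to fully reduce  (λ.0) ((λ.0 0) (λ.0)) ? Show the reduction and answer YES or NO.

  start: (λ.0) ((λ.0 0) (λ.0))
  step 1: (λ.0 0) (λ.0)
  step 2: (λ.0) (λ.0)
  step 3: λ.0

Answer: YES — reaches normal form λ.0 in 3 ≤ 4 steps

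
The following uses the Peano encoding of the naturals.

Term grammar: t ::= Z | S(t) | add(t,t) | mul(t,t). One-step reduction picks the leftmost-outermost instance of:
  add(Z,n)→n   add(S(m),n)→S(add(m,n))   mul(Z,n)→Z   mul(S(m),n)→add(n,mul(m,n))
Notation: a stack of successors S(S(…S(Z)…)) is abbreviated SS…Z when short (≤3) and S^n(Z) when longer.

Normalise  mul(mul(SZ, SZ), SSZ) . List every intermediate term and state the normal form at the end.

Answer: normal form = SSZ  (in 9 steps)

Working:
  start: mul(mul(SZ, SZ), SSZ)
  →1  mul(add(SZ, mul(Z, SZ)), SSZ)
  →2  mul(S(add(Z, mul(Z, SZ))), SSZ)
  →3  add(SSZ, mul(add(Z, mul(Z, SZ)), SSZ))
  →4  S(add(SZ, mul(add(Z, mul(Z, SZ)), SSZ)))
  →5  S(S(add(Z, mul(add(Z, mul(Z, SZ)), SSZ))))
  →6  S(S(mul(add(Z, mul(Z, SZ)), SSZ)))
  →7  S(S(mul(mul(Z, SZ), SSZ)))
  →8  S(S(mul(Z, SSZ)))
  →9  SSZ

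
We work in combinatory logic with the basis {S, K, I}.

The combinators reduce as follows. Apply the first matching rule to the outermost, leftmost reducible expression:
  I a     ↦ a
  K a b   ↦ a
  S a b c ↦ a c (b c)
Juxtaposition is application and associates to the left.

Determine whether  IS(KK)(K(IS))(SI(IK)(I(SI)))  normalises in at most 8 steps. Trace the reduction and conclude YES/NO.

  start: IS(KK)(K(IS))(SI(IK)(I(SI)))
  [1] S(KK)(K(IS))(SI(IK)(I(SI)))
  [2] KK(SI(IK)(I(SI)))(K(IS)(SI(IK)(I(SI))))
  [3] K(K(IS)(SI(IK)(I(SI))))
  [4] K(IS)
  [5] KS

Answer: YES — reaches normal form KS in 5 ≤ 8 steps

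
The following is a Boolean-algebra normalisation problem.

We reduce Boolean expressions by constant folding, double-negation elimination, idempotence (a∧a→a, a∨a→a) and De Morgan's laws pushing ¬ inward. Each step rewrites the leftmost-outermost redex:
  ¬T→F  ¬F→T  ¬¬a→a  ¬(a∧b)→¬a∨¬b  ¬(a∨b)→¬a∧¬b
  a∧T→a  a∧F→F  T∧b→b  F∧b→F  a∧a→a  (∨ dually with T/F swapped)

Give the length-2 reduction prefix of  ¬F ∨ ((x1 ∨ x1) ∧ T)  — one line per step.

  start: ¬F ∨ ((x1 ∨ x1) ∧ T)
  step 1: T ∨ ((x1 ∨ x1) ∧ T)
  step 2: T

Answer: after 2 steps: T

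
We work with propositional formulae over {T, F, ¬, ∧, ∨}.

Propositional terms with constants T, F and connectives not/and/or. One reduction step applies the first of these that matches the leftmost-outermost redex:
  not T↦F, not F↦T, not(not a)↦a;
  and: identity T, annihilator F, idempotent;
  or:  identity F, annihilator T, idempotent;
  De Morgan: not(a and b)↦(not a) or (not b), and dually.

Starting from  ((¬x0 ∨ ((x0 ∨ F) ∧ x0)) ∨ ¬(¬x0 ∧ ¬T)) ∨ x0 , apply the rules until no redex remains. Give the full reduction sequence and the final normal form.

  start: ((¬x0 ∨ ((x0 ∨ F) ∧ x0)) ∨ ¬(¬x0 ∧ ¬T)) ∨ x0
  →1  ((¬x0 ∨ (x0 ∧ x0)) ∨ ¬(¬x0 ∧ ¬T)) ∨ x0
  →2  ((¬x0 ∨ x0) ∨ ¬(¬x0 ∧ ¬T)) ∨ x0
  →3  ((¬x0 ∨ x0) ∨ (¬¬x0 ∨ ¬¬T)) ∨ x0
  →4  ((¬x0 ∨ x0) ∨ (x0 ∨ ¬¬T)) ∨ x0
  →5  ((¬x0 ∨ x0) ∨ (x0 ∨ T)) ∨ x0
  →6  ((¬x0 ∨ x0) ∨ T) ∨ x0
  →7  T ∨ x0
  →8  T

Answer: normal form = T  (in 8 steps)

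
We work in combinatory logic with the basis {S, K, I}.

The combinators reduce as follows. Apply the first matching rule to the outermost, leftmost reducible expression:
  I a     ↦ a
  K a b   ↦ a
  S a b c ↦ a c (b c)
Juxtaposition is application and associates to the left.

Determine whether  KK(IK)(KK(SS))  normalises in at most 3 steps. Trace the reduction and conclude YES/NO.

  start: KK(IK)(KK(SS))
  [1] K(KK(SS))
  [2] KK

Answer: YES — reaches normal form KK in 2 ≤ 3 steps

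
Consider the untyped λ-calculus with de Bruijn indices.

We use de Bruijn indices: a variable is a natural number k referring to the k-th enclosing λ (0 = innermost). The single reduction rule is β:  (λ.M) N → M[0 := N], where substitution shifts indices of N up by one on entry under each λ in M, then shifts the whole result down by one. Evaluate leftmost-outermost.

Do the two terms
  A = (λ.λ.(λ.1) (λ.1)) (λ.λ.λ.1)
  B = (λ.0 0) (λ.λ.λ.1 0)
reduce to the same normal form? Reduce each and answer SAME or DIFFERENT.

Answer: DIFFERENT — A ⇓ λ.0, B ⇓ λ.λ.1 0

Reduction:
Term A:
  start: (λ.λ.(λ.1) (λ.1)) (λ.λ.λ.1)
  →1  λ.(λ.1) (λ.1)
  →2  λ.0

Term B:
  start: (λ.0 0) (λ.λ.λ.1 0)
  →1  (λ.λ.λ.1 0) (λ.λ.λ.1 0)
  →2  λ.λ.1 0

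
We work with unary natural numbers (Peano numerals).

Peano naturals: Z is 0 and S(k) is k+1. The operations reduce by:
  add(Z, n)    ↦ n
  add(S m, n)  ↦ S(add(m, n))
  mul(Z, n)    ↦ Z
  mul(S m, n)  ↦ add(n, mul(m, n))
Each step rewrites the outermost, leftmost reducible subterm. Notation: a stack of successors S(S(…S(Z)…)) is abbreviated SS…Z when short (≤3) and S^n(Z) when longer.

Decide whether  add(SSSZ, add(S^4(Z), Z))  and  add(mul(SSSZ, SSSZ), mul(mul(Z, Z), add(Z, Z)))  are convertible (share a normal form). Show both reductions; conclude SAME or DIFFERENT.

Answer: DIFFERENT — A ⇓ S^7(Z), B ⇓ S^9(Z)

Derivation:
Term A:
  start: add(SSSZ, add(S^4(Z), Z))
  [1] S(add(SSZ, add(S^4(Z), Z)))
  [2] S(S(add(SZ, add(S^4(Z), Z))))
  [3] S(S(S(add(Z, add(S^4(Z), Z)))))
  [4] S(S(S(add(S^4(Z), Z))))
  [5] S(S(S(S(add(SSSZ, Z)))))
  [6] S(S(S(S(S(add(SSZ, Z))))))
  [7] S(S(S(S(S(S(add(SZ, Z)))))))
  [8] S(S(S(S(S(S(S(add(Z, Z))))))))
  [9] S^7(Z)

Term B:
  start: add(mul(SSSZ, SSSZ), mul(mul(Z, Z), add(Z, Z)))
  [1] add(add(SSSZ, mul(SSZ, SSSZ)), mul(mul(Z, Z), add(Z, Z)))
  [2] add(S(add(SSZ, mul(SSZ, SSSZ))), mul(mul(Z, Z), add(Z, Z)))
  [3] S(add(add(SSZ, mul(SSZ, SSSZ)), mul(mul(Z, Z), add(Z, Z))))
  [4] S(add(S(add(SZ, mul(SSZ, SSSZ))), mul(mul(Z, Z), add(Z, Z))))
  [5] S(S(add(add(SZ, mul(SSZ, SSSZ)), mul(mul(Z, Z), add(Z, Z)))))
  [6] S(S(add(S(add(Z, mul(SSZ, SSSZ))), mul(mul(Z, Z), add(Z, Z)))))
  [7] S(S(S(add(add(Z, mul(SSZ, SSSZ)), mul(mul(Z, Z), add(Z, Z))))))
  [8] S(S(S(add(mul(SSZ, SSSZ), mul(mul(Z, Z), add(Z, Z))))))
  [9] S(S(S(add(add(SSSZ, mul(SZ, SSSZ)), mul(mul(Z, Z), add(Z, Z))))))
  [10] S(S(S(add(S(add(SSZ, mul(SZ, SSSZ))), mul(mul(Z, Z), add(Z, Z))))))
  [11] S(S(S(S(add(add(SSZ, mul(SZ, SSSZ)), mul(mul(Z, Z), add(Z, Z)))))))
  [12] S(S(S(S(add(S(add(SZ, mul(SZ, SSSZ))), mul(mul(Z, Z), add(Z, Z)))))))
  [13] S(S(S(S(S(add(add(SZ, mul(SZ, SSSZ)), mul(mul(Z, Z), add(Z, Z))))))))
  [14] S(S(S(S(S(add(S(add(Z, mul(SZ, SSSZ))), mul(mul(Z, Z), add(Z, Z))))))))
  [15] S(S(S(S(S(S(add(add(Z, mul(SZ, SSSZ)), mul(mul(Z, Z), add(Z, Z)))))))))
  [16] S(S(S(S(S(S(add(mul(SZ, SSSZ), mul(mul(Z, Z), add(Z, Z)))))))))
  [17] S(S(S(S(S(S(add(add(SSSZ, mul(Z, SSSZ)), mul(mul(Z, Z), add(Z, Z)))))))))
  [18] S(S(S(S(S(S(add(S(add(SSZ, mul(Z, SSSZ))), mul(mul(Z, Z), add(Z, Z)))))))))
  [19] S(S(S(S(S(S(S(add(add(SSZ, mul(Z, SSSZ)), mul(mul(Z, Z), add(Z, Z))))))))))
  [20] S(S(S(S(S(S(S(add(S(add(SZ, mul(Z, SSSZ))), mul(mul(Z, Z), add(Z, Z))))))))))
  [21] S(S(S(S(S(S(S(S(add(add(SZ, mul(Z, SSSZ)), mul(mul(Z, Z), add(Z, Z)))))))))))
  [22] S(S(S(S(S(S(S(S(add(S(add(Z, mul(Z, SSSZ))), mul(mul(Z, Z), add(Z, Z)))))))))))
  [23] S(S(S(S(S(S(S(S(S(add(add(Z, mul(Z, SSSZ)), mul(mul(Z, Z), add(Z, Z))))))))))))
  [24] S(S(S(S(S(S(S(S(S(add(mul(Z, SSSZ), mul(mul(Z, Z), add(Z, Z))))))))))))
  [25] S(S(S(S(S(S(S(S(S(add(Z, mul(mul(Z, Z), add(Z, Z))))))))))))
  [26] S(S(S(S(S(S(S(S(S(mul(mul(Z, Z), add(Z, Z)))))))))))
  [27] S(S(S(S(S(S(S(S(S(mul(Z, add(Z, Z)))))))))))
  [28] S^9(Z)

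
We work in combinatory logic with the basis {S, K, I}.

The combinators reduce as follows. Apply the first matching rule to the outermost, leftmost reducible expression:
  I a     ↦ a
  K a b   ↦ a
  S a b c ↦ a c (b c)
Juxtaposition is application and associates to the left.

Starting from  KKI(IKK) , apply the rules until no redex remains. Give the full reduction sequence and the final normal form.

Answer: normal form = K(KK)  (in 2 steps)

Derivation:
  start: KKI(IKK)
  step 1: K(IKK)
  step 2: K(KK)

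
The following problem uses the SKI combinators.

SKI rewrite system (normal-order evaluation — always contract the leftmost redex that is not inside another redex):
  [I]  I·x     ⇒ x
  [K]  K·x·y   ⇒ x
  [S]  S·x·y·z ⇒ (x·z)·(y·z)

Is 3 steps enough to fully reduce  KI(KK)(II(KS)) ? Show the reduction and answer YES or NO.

  start: KI(KK)(II(KS))
  →1  I(II(KS))
  →2  II(KS)
  →3  I(KS)

Answer: NO — after 3 steps the term is I(KS), not yet normal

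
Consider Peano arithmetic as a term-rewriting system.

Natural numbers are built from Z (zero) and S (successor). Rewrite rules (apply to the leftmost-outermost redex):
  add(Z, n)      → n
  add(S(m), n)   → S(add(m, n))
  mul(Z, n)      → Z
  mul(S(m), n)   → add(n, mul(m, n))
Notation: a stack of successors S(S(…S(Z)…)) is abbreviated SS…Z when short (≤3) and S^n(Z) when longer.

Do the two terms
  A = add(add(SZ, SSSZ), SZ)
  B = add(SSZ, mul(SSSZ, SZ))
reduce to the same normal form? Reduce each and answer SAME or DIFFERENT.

Term A:
  start: add(add(SZ, SSSZ), SZ)
  [1] add(S(add(Z, SSSZ)), SZ)
  [2] S(add(add(Z, SSSZ), SZ))
  [3] S(add(SSSZ, SZ))
  [4] S(S(add(SSZ, SZ)))
  [5] S(S(S(add(SZ, SZ))))
  [6] S(S(S(S(add(Z, SZ)))))
  [7] S^5(Z)

Term B:
  start: add(SSZ, mul(SSSZ, SZ))
  [1] S(add(SZ, mul(SSSZ, SZ)))
  [2] S(S(add(Z, mul(SSSZ, SZ))))
  [3] S(S(mul(SSSZ, SZ)))
  [4] S(S(add(SZ, mul(SSZ, SZ))))
  [5] S(S(S(add(Z, mul(SSZ, SZ)))))
  [6] S(S(S(mul(SSZ, SZ))))
  [7] S(S(S(add(SZ, mul(SZ, SZ)))))
  [8] S(S(S(S(add(Z, mul(SZ, SZ))))))
  [9] S(S(S(S(mul(SZ, SZ)))))
  [10] S(S(S(S(add(SZ, mul(Z, SZ))))))
  [11] S(S(S(S(S(add(Z, mul(Z, SZ)))))))
  [12] S(S(S(S(S(mul(Z, SZ))))))
  [13] S^5(Z)

Answer: SAME — A ⇓ S^5(Z), B ⇓ S^5(Z)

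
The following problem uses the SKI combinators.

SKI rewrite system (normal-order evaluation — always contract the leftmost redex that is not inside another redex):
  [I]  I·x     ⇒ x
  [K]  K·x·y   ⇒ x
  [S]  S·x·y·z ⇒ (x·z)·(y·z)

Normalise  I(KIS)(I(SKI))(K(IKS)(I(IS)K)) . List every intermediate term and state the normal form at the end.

Answer: normal form = KS  (in 8 steps)

Working:
  start: I(KIS)(I(SKI))(K(IKS)(I(IS)K))
  [1] KIS(I(SKI))(K(IKS)(I(IS)K))
  [2] I(I(SKI))(K(IKS)(I(IS)K))
  [3] I(SKI)(K(IKS)(I(IS)K))
  [4] SKI(K(IKS)(I(IS)K))
  [5] K(K(IKS)(I(IS)K))(I(K(IKS)(I(IS)K)))
  [6] K(IKS)(I(IS)K)
  [7] IKS
  [8] KS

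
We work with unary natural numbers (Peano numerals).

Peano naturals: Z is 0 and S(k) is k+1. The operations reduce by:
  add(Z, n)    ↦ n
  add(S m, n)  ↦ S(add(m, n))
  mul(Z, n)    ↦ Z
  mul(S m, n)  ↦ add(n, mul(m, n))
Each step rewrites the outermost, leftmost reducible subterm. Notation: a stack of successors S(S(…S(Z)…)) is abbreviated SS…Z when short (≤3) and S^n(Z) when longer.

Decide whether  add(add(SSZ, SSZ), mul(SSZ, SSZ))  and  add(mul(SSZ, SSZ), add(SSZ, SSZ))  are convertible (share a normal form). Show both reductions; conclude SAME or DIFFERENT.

Answer: SAME — A ⇓ S^8(Z), B ⇓ S^8(Z)

Reduction:
Term A:
  start: add(add(SSZ, SSZ), mul(SSZ, SSZ))
  step 1: add(S(add(SZ, SSZ)), mul(SSZ, SSZ))
  step 2: S(add(add(SZ, SSZ), mul(SSZ, SSZ)))
  step 3: S(add(S(add(Z, SSZ)), mul(SSZ, SSZ)))
  step 4: S(S(add(add(Z, SSZ), mul(SSZ, SSZ))))
  step 5: S(S(add(SSZ, mul(SSZ, SSZ))))
  step 6: S(S(S(add(SZ, mul(SSZ, SSZ)))))
  step 7: S(S(S(S(add(Z, mul(SSZ, SSZ))))))
  step 8: S(S(S(S(mul(SSZ, SSZ)))))
  step 9: S(S(S(S(add(SSZ, mul(SZ, SSZ))))))
  step 10: S(S(S(S(S(add(SZ, mul(SZ, SSZ)))))))
  step 11: S(S(S(S(S(S(add(Z, mul(SZ, SSZ))))))))
  step 12: S(S(S(S(S(S(mul(SZ, SSZ)))))))
  step 13: S(S(S(S(S(S(add(SSZ, mul(Z, SSZ))))))))
  step 14: S(S(S(S(S(S(S(add(SZ, mul(Z, SSZ)))))))))
  step 15: S(S(S(S(S(S(S(S(add(Z, mul(Z, SSZ))))))))))
  step 16: S(S(S(S(S(S(S(S(mul(Z, SSZ)))))))))
  step 17: S^8(Z)

Term B:
  start: add(mul(SSZ, SSZ), add(SSZ, SSZ))
  step 1: add(add(SSZ, mul(SZ, SSZ)), add(SSZ, SSZ))
  step 2: add(S(add(SZ, mul(SZ, SSZ))), add(SSZ, SSZ))
  step 3: S(add(add(SZ, mul(SZ, SSZ)), add(SSZ, SSZ)))
  step 4: S(add(S(add(Z, mul(SZ, SSZ))), add(SSZ, SSZ)))
  step 5: S(S(add(add(Z, mul(SZ, SSZ)), add(SSZ, SSZ))))
  step 6: S(S(add(mul(SZ, SSZ), add(SSZ, SSZ))))
  step 7: S(S(add(add(SSZ, mul(Z, SSZ)), add(SSZ, SSZ))))
  step 8: S(S(add(S(add(SZ, mul(Z, SSZ))), add(SSZ, SSZ))))
  step 9: S(S(S(add(add(SZ, mul(Z, SSZ)), add(SSZ, SSZ)))))
  step 10: S(S(S(add(S(add(Z, mul(Z, SSZ))), add(SSZ, SSZ)))))
  step 11: S(S(S(S(add(add(Z, mul(Z, SSZ)), add(SSZ, SSZ))))))
  step 12: S(S(S(S(add(mul(Z, SSZ), add(SSZ, SSZ))))))
  step 13: S(S(S(S(add(Z, add(SSZ, SSZ))))))
  step 14: S(S(S(S(add(SSZ, SSZ)))))
  step 15: S(S(S(S(S(add(SZ, SSZ))))))
  step 16: S(S(S(S(S(S(add(Z, SSZ)))))))
  step 17: S^8(Z)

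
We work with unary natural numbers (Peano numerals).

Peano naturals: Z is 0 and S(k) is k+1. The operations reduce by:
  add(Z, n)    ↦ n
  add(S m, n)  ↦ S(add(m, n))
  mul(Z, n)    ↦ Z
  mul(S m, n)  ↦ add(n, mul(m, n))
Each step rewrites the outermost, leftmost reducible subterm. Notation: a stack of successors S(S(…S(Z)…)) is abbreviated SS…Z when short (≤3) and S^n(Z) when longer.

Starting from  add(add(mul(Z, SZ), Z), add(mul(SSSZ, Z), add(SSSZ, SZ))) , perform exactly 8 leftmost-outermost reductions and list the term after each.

  start: add(add(mul(Z, SZ), Z), add(mul(SSSZ, Z), add(SSSZ, SZ)))
  →1  add(add(Z, Z), add(mul(SSSZ, Z), add(SSSZ, SZ)))
  →2  add(Z, add(mul(SSSZ, Z), add(SSSZ, SZ)))
  →3  add(mul(SSSZ, Z), add(SSSZ, SZ))
  →4  add(add(Z, mul(SSZ, Z)), add(SSSZ, SZ))
  →5  add(mul(SSZ, Z), add(SSSZ, SZ))
  →6  add(add(Z, mul(SZ, Z)), add(SSSZ, SZ))
  →7  add(mul(SZ, Z), add(SSSZ, SZ))
  →8  add(add(Z, mul(Z, Z)), add(SSSZ, SZ))

Answer: after 8 steps: add(add(Z, mul(Z, Z)), add(SSSZ, SZ))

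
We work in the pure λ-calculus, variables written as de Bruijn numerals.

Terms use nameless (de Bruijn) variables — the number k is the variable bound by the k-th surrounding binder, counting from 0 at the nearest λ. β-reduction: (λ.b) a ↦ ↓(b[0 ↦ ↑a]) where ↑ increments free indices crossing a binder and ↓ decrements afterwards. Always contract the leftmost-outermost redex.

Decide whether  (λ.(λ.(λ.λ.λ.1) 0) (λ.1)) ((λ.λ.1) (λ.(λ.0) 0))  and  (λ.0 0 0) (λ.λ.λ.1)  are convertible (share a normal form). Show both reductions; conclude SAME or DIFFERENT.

Answer: DIFFERENT — A ⇓ λ.λ.1, B ⇓ λ.λ.λ.λ.1

Working:
Term A:
  start: (λ.(λ.(λ.λ.λ.1) 0) (λ.1)) ((λ.λ.1) (λ.(λ.0) 0))
  [1] (λ.(λ.λ.λ.1) 0) (λ.(λ.λ.1) (λ.(λ.0) 0))
  [2] (λ.λ.λ.1) (λ.(λ.λ.1) (λ.(λ.0) 0))
  [3] λ.λ.1

Term B:
  start: (λ.0 0 0) (λ.λ.λ.1)
  [1] (λ.λ.λ.1) (λ.λ.λ.1) (λ.λ.λ.1)
  [2] (λ.λ.1) (λ.λ.λ.1)
  [3] λ.λ.λ.λ.1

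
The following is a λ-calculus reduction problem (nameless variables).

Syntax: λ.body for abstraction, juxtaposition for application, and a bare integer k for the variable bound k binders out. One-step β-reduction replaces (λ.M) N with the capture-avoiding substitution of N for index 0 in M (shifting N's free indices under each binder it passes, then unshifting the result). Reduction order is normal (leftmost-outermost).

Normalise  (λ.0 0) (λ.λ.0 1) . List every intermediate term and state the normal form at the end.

Answer: normal form = λ.0 (λ.λ.0 1)  (in 2 steps)

Working:
  start: (λ.0 0) (λ.λ.0 1)
  →1  (λ.λ.0 1) (λ.λ.0 1)
  →2  λ.0 (λ.λ.0 1)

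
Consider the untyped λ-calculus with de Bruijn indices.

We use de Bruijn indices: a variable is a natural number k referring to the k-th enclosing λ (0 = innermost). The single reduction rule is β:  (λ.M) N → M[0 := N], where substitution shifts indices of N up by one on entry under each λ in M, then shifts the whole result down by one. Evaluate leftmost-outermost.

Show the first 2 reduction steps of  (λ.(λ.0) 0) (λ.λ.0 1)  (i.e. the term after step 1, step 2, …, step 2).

  start: (λ.(λ.0) 0) (λ.λ.0 1)
  →1  (λ.0) (λ.λ.0 1)
  →2  λ.λ.0 1

Answer: after 2 steps: λ.λ.0 1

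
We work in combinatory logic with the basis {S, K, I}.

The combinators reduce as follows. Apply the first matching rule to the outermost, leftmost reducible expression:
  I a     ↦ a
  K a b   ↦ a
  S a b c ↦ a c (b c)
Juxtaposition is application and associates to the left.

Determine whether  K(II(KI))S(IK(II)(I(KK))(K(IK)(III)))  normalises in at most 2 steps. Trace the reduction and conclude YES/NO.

Answer: NO — after 2 steps the term is I(KI)(IK(II)(I(KK))(K(IK)(III))), not yet normal

Reduction:
  start: K(II(KI))S(IK(II)(I(KK))(K(IK)(III)))
  step 1: II(KI)(IK(II)(I(KK))(K(IK)(III)))
  step 2: I(KI)(IK(II)(I(KK))(K(IK)(III)))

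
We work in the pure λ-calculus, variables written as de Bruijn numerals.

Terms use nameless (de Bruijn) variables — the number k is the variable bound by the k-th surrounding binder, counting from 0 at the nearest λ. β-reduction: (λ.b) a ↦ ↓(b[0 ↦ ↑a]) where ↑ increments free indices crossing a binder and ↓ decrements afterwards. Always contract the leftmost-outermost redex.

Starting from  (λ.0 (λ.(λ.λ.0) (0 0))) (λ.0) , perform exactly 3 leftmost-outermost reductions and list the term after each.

  start: (λ.0 (λ.(λ.λ.0) (0 0))) (λ.0)
  [1] (λ.0) (λ.(λ.λ.0) (0 0))
  [2] λ.(λ.λ.0) (0 0)
  [3] λ.λ.0

Answer: after 3 steps: λ.λ.0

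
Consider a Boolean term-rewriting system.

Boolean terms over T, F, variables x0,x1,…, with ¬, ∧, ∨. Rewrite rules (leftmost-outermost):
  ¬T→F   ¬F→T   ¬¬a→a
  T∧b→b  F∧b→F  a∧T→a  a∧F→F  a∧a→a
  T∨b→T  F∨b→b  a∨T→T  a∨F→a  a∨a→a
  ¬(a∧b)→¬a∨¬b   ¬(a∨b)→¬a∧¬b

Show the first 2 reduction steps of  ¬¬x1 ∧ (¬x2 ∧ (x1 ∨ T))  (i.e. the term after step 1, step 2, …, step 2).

Answer: after 2 steps: x1 ∧ (¬x2 ∧ T)

Reduction:
  start: ¬¬x1 ∧ (¬x2 ∧ (x1 ∨ T))
  [1] x1 ∧ (¬x2 ∧ (x1 ∨ T))
  [2] x1 ∧ (¬x2 ∧ T)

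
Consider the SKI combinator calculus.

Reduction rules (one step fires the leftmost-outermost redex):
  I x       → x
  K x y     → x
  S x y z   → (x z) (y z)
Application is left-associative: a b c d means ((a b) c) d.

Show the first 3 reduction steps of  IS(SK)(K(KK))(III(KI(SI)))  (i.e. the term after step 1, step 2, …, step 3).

  start: IS(SK)(K(KK))(III(KI(SI)))
  step 1: S(SK)(K(KK))(III(KI(SI)))
  step 2: SK(III(KI(SI)))(K(KK)(III(KI(SI))))
  step 3: K(K(KK)(III(KI(SI))))(III(KI(SI))(K(KK)(III(KI(SI)))))

Answer: after 3 steps: K(K(KK)(III(KI(SI))))(III(KI(SI))(K(KK)(III(KI(SI)))))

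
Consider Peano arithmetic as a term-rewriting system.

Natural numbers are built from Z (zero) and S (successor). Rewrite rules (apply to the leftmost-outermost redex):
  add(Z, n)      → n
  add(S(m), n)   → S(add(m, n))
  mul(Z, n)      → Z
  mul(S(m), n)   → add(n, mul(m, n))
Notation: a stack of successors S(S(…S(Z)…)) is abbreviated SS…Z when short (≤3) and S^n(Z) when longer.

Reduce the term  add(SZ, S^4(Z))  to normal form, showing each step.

  start: add(SZ, S^4(Z))
  [1] S(add(Z, S^4(Z)))
  [2] S^5(Z)

Answer: normal form = S^5(Z)  (in 2 steps)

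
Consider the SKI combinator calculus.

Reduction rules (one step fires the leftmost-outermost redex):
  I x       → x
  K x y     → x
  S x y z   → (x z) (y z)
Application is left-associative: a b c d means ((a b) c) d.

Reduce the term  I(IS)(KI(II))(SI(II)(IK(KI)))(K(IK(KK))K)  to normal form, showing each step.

  start: I(IS)(KI(II))(SI(II)(IK(KI)))(K(IK(KK))K)
  step 1: IS(KI(II))(SI(II)(IK(KI)))(K(IK(KK))K)
  step 2: S(KI(II))(SI(II)(IK(KI)))(K(IK(KK))K)
  step 3: KI(II)(K(IK(KK))K)(SI(II)(IK(KI))(K(IK(KK))K))
  step 4: I(K(IK(KK))K)(SI(II)(IK(KI))(K(IK(KK))K))
  step 5: K(IK(KK))K(SI(II)(IK(KI))(K(IK(KK))K))
  step 6: IK(KK)(SI(II)(IK(KI))(K(IK(KK))K))
  step 7: K(KK)(SI(II)(IK(KI))(K(IK(KK))K))
  step 8: KK

Answer: normal form = KK  (in 8 steps)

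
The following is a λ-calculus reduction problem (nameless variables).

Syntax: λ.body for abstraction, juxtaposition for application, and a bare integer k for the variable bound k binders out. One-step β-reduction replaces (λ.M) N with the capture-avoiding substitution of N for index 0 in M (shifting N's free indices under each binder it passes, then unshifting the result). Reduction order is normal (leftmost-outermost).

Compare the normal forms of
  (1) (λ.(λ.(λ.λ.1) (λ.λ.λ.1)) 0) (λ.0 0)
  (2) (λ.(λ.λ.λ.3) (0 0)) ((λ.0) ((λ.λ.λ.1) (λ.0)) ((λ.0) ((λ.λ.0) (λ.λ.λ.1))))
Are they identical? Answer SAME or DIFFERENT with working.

Term A:
  start: (λ.(λ.(λ.λ.1) (λ.λ.λ.1)) 0) (λ.0 0)
  step 1: (λ.(λ.λ.1) (λ.λ.λ.1)) (λ.0 0)
  step 2: (λ.λ.1) (λ.λ.λ.1)
  step 3: λ.λ.λ.λ.1

Term B:
  start: (λ.(λ.λ.λ.3) (0 0)) ((λ.0) ((λ.λ.λ.1) (λ.0)) ((λ.0) ((λ.λ.0) (λ.λ.λ.1))))
  step 1: (λ.λ.λ.(λ.0) ((λ.λ.λ.1) (λ.0)) ((λ.0) ((λ.λ.0) (λ.λ.λ.1)))) ((λ.0) ((λ.λ.λ.1) (λ.0)) ((λ.0) ((λ.λ.0) (λ.λ.λ.1))) ((λ.0) ((λ.λ.λ.1) (λ.0)) ((λ.0) ((λ.λ.0) (λ.λ.λ.1)))))
  step 2: λ.λ.(λ.0) ((λ.λ.λ.1) (λ.0)) ((λ.0) ((λ.λ.0) (λ.λ.λ.1)))
  step 3: λ.λ.(λ.λ.λ.1) (λ.0) ((λ.0) ((λ.λ.0) (λ.λ.λ.1)))
  step 4: λ.λ.(λ.λ.1) ((λ.0) ((λ.λ.0) (λ.λ.λ.1)))
  step 5: λ.λ.λ.(λ.0) ((λ.λ.0) (λ.λ.λ.1))
  step 6: λ.λ.λ.(λ.λ.0) (λ.λ.λ.1)
  step 7: λ.λ.λ.λ.0

Answer: DIFFERENT — A ⇓ λ.λ.λ.λ.1, B ⇓ λ.λ.λ.λ.0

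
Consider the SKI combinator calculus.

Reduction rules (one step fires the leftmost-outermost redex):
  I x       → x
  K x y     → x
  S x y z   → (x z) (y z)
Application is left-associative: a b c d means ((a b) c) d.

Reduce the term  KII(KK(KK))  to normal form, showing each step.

  start: KII(KK(KK))
  [1] I(KK(KK))
  [2] KK(KK)
  [3] K

Answer: normal form = K  (in 3 steps)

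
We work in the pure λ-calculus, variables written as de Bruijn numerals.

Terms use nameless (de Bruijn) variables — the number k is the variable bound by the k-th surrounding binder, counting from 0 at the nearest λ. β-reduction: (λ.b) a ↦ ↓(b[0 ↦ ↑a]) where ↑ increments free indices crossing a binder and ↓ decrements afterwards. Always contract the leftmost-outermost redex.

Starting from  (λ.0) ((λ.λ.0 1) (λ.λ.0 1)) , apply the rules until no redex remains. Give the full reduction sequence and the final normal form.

Answer: normal form = λ.0 (λ.λ.0 1)  (in 2 steps)

Working:
  start: (λ.0) ((λ.λ.0 1) (λ.λ.0 1))
  step 1: (λ.λ.0 1) (λ.λ.0 1)
  step 2: λ.0 (λ.λ.0 1)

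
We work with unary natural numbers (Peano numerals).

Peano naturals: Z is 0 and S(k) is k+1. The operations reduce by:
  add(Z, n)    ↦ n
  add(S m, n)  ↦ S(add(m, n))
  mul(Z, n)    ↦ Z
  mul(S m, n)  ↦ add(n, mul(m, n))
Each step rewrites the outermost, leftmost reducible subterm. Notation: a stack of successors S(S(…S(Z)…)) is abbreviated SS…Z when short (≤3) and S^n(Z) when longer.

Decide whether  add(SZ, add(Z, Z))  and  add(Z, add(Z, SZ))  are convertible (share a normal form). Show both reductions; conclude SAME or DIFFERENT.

Answer: SAME — A ⇓ SZ, B ⇓ SZ

Derivation:
Term A:
  start: add(SZ, add(Z, Z))
  →1  S(add(Z, add(Z, Z)))
  →2  S(add(Z, Z))
  →3  SZ

Term B:
  start: add(Z, add(Z, SZ))
  →1  add(Z, SZ)
  →2  SZ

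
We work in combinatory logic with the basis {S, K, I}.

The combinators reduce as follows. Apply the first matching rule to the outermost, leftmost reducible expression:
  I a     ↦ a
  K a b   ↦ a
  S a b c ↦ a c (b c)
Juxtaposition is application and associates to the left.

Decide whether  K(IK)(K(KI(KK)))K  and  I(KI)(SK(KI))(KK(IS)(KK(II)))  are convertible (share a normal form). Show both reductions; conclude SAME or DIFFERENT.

Term A:
  start: K(IK)(K(KI(KK)))K
  →1  IKK
  →2  KK

Term B:
  start: I(KI)(SK(KI))(KK(IS)(KK(II)))
  →1  KI(SK(KI))(KK(IS)(KK(II)))
  →2  I(KK(IS)(KK(II)))
  →3  KK(IS)(KK(II))
  →4  K(KK(II))
  →5  KK

Answer: SAME — A ⇓ KK, B ⇓ KK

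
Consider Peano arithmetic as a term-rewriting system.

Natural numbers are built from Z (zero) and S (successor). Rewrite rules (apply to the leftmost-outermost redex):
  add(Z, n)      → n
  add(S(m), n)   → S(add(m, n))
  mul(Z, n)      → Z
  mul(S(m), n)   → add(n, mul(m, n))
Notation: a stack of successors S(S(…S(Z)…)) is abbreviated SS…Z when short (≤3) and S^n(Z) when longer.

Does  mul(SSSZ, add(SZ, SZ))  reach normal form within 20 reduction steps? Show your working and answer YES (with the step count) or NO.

Answer: YES — reaches normal form S^6(Z) in 19 ≤ 20 steps

Derivation:
  start: mul(SSSZ, add(SZ, SZ))
  →1  add(add(SZ, SZ), mul(SSZ, add(SZ, SZ)))
  →2  add(S(add(Z, SZ)), mul(SSZ, add(SZ, SZ)))
  →3  S(add(add(Z, SZ), mul(SSZ, add(SZ, SZ))))
  →4  S(add(SZ, mul(SSZ, add(SZ, SZ))))
  →5  S(S(add(Z, mul(SSZ, add(SZ, SZ)))))
  →6  S(S(mul(SSZ, add(SZ, SZ))))
  →7  S(S(add(add(SZ, SZ), mul(SZ, add(SZ, SZ)))))
  →8  S(S(add(S(add(Z, SZ)), mul(SZ, add(SZ, SZ)))))
  →9  S(S(S(add(add(Z, SZ), mul(SZ, add(SZ, SZ))))))
  →10  S(S(S(add(SZ, mul(SZ, add(SZ, SZ))))))
  →11  S(S(S(S(add(Z, mul(SZ, add(SZ, SZ)))))))
  →12  S(S(S(S(mul(SZ, add(SZ, SZ))))))
  →13  S(S(S(S(add(add(SZ, SZ), mul(Z, add(SZ, SZ)))))))
  →14  S(S(S(S(add(S(add(Z, SZ)), mul(Z, add(SZ, SZ)))))))
  →15  S(S(S(S(S(add(add(Z, SZ), mul(Z, add(SZ, SZ))))))))
  →16  S(S(S(S(S(add(SZ, mul(Z, add(SZ, SZ))))))))
  →17  S(S(S(S(S(S(add(Z, mul(Z, add(SZ, SZ)))))))))
  →18  S(S(S(S(S(S(mul(Z, add(SZ, SZ))))))))
  →19  S^6(Z)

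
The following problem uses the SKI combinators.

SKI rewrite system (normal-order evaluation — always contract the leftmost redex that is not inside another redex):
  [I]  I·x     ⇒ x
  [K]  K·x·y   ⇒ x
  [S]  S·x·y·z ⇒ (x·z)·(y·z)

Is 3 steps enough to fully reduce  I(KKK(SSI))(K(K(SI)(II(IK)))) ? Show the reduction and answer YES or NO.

Answer: YES — reaches normal form SSI in 3 ≤ 3 steps

Derivation:
  start: I(KKK(SSI))(K(K(SI)(II(IK))))
  step 1: KKK(SSI)(K(K(SI)(II(IK))))
  step 2: K(SSI)(K(K(SI)(II(IK))))
  step 3: SSI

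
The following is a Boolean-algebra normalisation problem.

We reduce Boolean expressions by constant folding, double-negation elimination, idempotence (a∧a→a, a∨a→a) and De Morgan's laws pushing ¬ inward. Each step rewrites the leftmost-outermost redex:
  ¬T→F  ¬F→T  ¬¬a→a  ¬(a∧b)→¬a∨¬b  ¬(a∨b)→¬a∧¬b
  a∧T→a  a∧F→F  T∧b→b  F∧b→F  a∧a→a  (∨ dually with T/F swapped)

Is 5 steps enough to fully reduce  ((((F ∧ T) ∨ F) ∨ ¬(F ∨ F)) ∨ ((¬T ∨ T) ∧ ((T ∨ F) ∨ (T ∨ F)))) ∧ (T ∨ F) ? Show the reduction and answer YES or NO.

Answer: NO — after 5 steps the term is (¬F ∨ ((¬T ∨ T) ∧ ((T ∨ F) ∨ (T ∨ F)))) ∧ (T ∨ F), not yet normal

Working:
  start: ((((F ∧ T) ∨ F) ∨ ¬(F ∨ F)) ∨ ((¬T ∨ T) ∧ ((T ∨ F) ∨ (T ∨ F)))) ∧ (T ∨ F)
  →1  (((F ∧ T) ∨ ¬(F ∨ F)) ∨ ((¬T ∨ T) ∧ ((T ∨ F) ∨ (T ∨ F)))) ∧ (T ∨ F)
  →2  ((F ∨ ¬(F ∨ F)) ∨ ((¬T ∨ T) ∧ ((T ∨ F) ∨ (T ∨ F)))) ∧ (T ∨ F)
  →3  (¬(F ∨ F) ∨ ((¬T ∨ T) ∧ ((T ∨ F) ∨ (T ∨ F)))) ∧ (T ∨ F)
  →4  ((¬F ∧ ¬F) ∨ ((¬T ∨ T) ∧ ((T ∨ F) ∨ (T ∨ F)))) ∧ (T ∨ F)
  →5  (¬F ∨ ((¬T ∨ T) ∧ ((T ∨ F) ∨ (T ∨ F)))) ∧ (T ∨ F)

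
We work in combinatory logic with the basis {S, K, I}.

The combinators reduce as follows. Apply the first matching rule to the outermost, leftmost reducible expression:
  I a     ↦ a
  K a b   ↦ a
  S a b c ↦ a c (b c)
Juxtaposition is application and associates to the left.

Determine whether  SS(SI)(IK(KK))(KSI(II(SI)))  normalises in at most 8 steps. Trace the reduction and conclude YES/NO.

  start: SS(SI)(IK(KK))(KSI(II(SI)))
  →1  S(IK(KK))(SI(IK(KK)))(KSI(II(SI)))
  →2  IK(KK)(KSI(II(SI)))(SI(IK(KK))(KSI(II(SI))))
  →3  K(KK)(KSI(II(SI)))(SI(IK(KK))(KSI(II(SI))))
  →4  KK(SI(IK(KK))(KSI(II(SI))))
  →5  K

Answer: YES — reaches normal form K in 5 ≤ 8 steps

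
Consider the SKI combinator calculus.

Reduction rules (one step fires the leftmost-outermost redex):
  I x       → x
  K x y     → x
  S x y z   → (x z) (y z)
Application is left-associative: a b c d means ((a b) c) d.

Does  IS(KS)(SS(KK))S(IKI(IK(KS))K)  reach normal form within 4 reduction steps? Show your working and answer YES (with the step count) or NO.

Answer: NO — after 4 steps the term is S(SS(KKS))(IKI(IK(KS))K), not yet normal

Reduction:
  start: IS(KS)(SS(KK))S(IKI(IK(KS))K)
  [1] S(KS)(SS(KK))S(IKI(IK(KS))K)
  [2] KSS(SS(KK)S)(IKI(IK(KS))K)
  [3] S(SS(KK)S)(IKI(IK(KS))K)
  [4] S(SS(KKS))(IKI(IK(KS))K)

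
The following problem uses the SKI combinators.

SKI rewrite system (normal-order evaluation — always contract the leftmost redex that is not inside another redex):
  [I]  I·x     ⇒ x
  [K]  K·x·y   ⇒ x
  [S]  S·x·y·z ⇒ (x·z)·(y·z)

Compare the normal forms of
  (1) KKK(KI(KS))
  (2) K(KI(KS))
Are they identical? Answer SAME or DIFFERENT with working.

Term A:
  start: KKK(KI(KS))
  [1] K(KI(KS))
  [2] KI

Term B:
  start: K(KI(KS))
  [1] KI

Answer: SAME — A ⇓ KI, B ⇓ KI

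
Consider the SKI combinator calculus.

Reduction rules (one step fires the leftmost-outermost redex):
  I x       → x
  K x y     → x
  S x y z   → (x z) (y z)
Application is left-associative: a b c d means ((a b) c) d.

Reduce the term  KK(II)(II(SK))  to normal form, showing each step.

Answer: normal form = K(SK)  (in 3 steps)

Working:
  start: KK(II)(II(SK))
  →1  K(II(SK))
  →2  K(I(SK))
  →3  K(SK)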